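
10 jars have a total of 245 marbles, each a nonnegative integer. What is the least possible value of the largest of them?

The average is 245/10 > 24, so not all 10 can be 24 or less; the largest is ≥ 25.
Equality holds with 5 values of 25 and 5 values of 24.

25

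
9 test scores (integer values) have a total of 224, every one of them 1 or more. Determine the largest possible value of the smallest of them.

The 9 values sum to 224, so their minimum is at most ⌊224/9⌋ = 24.
Equality holds with 1 value of 24 and 8 values of 25.

24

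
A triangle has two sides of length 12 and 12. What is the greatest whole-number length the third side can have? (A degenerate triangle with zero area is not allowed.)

The third side must be less than 12 + 12 = 24.
The largest integer below 24 is 23.

23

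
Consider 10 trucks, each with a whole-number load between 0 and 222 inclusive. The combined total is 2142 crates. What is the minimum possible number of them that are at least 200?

Each value short of 200 is at most 199, costing at least 222 − 199 = 23 against the maximum total of 2220.
We can afford to lose at most 2220 − 2142 = 78, so at most ⌊78/23⌋ = 3 fall short, and at least 7 are ≥ 200.
Exactly 7 works: 7 values at 222 and 3 at 199 total 2151; lower one of the high values by 9 (still ≥ 200) to hit 2142.

7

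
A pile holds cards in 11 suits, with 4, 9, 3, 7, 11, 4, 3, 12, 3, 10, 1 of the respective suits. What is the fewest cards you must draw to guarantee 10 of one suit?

In the worst case you take as many as possible of each suit without reaching 10: 4 + 9 + 3 + 7 + 9 + 4 + 3 + 9 + 3 + 9 + 1 = 61.
The next one must give 10 of some suit, so 61 + 1 = 62.

62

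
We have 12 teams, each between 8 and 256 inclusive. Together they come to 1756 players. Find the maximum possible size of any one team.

256

To make one team as large as possible, make the other 11 as small as possible.
The other 11 contribute at least 11 × 8 = 88, leaving at most 1756 − 88 = 1668.
But each team is capped at 256, so the maximum is 256.
Achievable: one at 256 and the other 11 totalling 1500, which fits since 11 × 8 ≤ 1500 ≤ 11 × 256.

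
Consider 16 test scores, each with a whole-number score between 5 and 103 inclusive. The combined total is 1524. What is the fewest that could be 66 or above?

Suppose at most 16 − j of them reach 66; then j values are ≤ 65 and the rest ≤ 103.
The total is then ≤ 65·j + 103·(16 − j) = 1648 − 38j. For this to be ≥ 1524 we need j ≤ 3, so at least 16 − 3 = 13 must reach 66.
Exactly 13 works: 13 values at 103 and 3 at 65 total 1534; lower one of the high values by 10 (still ≥ 66) to hit 1524.

13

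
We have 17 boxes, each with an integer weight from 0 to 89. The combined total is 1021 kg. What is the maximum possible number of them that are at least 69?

Suppose k of them are at least 69. Those contribute at least 69 each and the other 17 − k at least 0 each.
So the total is at least 69k + 0(17 − k) = 0 + 69k. This must be ≤ 1021, giving k ≤ 14.
k = 14 is achieved by 14 values at 69 and 3 at 0, total 966; add 55 to one value (staying below 69) to reach 1021.

14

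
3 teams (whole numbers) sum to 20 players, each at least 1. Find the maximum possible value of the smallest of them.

The 3 values sum to 20, so their minimum is at most ⌊20/3⌋ = 6.
Achievable: 1 of them at 6 and 2 at 7 total 20.

6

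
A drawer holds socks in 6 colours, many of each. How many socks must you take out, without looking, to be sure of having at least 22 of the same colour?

In the worst case you draw 21 of each of the 6 colours: 6 × 21 = 126.
One more forces 22 of some colour, so 126 + 1 = 127.

127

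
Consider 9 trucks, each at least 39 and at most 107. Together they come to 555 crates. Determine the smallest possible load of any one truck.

Minimizing one value means maximizing the remaining 8.
The other 8 can take up 8 × 107 = 856 ≥ 555 − 39, so one truck can sit at its floor of 39.
Achievable: one at 39 and the other 8 totalling 516, which fits since 8 × 39 ≤ 516 ≤ 8 × 107.

39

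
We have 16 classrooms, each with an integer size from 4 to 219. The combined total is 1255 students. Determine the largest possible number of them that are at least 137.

8

With k values at 137 or above and the rest at least 4, the sum is at least 64 + 133k.
Since the sum is 1255, we need 133k ≤ 1191, i.e. k ≤ 8.
k = 8 is achieved by 8 values at 137 and 8 at 4, total 1128; add 127 to one value (staying below 137) to reach 1255.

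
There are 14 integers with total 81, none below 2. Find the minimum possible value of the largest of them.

Some value must be at least ⌈81/14⌉ = 6, since 14 × 5 = 70 < 81.
Equality holds with 11 values of 6 and 3 values of 5.

6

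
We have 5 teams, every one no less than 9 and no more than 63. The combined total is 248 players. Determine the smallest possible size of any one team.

9

Minimizing one value means maximizing the remaining 4.
The other 4 can take up 4 × 63 = 252 ≥ 248 − 9, so one team can sit at its floor of 9.
Achievable: one at 9 and the other 4 totalling 239, which fits since 4 × 9 ≤ 239 ≤ 4 × 63.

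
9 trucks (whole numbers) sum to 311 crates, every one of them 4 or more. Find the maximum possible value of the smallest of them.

The average is 311/9 < 35, so some value is ≤ 34.
Equality holds with 4 values of 34 and 5 values of 35.

34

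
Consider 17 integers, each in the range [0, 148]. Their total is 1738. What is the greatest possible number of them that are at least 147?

With k values at 147 or above and the rest at least 0, the sum is at least 0 + 147k.
Since the sum is 1738, we need 147k ≤ 1738, i.e. k ≤ 11.
k = 11 is achieved by 11 values at 147 and 6 at 0, total 1617; add 121 to one value (staying below 147) to reach 1738.

11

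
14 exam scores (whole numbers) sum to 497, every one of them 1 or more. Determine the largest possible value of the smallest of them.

The 14 values sum to 497, so their minimum is at most ⌊497/14⌋ = 35.
Equality holds with 7 values of 35 and 7 values of 36.

35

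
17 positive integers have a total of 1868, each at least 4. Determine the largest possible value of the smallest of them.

109

If every one of the 17 were at least 110, the total would be at least 17 × 110 = 1870 > 1868.
Equality holds with 2 values of 109 and 15 values of 110.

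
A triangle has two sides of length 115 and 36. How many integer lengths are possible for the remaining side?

71

The triangle inequality gives |115 − 36| < c < 115 + 36, i.e. 79 < c < 151.
So c can be any integer from 80 to 150: 71 values.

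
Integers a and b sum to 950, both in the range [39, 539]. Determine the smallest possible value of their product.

ab = a(950 − a) is concave in a, so over [411, 539] it is minimized at an endpoint.
At the endpoint a = 411, b = 950 − 411 = 539, so ab = 411 × 539 = 221529.

221529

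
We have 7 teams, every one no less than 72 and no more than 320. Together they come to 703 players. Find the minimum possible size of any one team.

Minimizing one value means maximizing the remaining 6.
The other 6 can take up 6 × 320 = 1920 ≥ 703 − 72, so one team can sit at its floor of 72.
Achievable: one at 72 and the other 6 totalling 631, which fits since 6 × 72 ≤ 631 ≤ 6 × 320.

72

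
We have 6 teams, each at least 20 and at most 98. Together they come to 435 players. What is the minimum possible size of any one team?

20

To make one team as small as possible, make the other 5 as large as possible.
The other 5 can take up 5 × 98 = 490 ≥ 435 − 20, so one team can sit at its floor of 20.
Achievable: one at 20 and the other 5 totalling 415, which fits since 5 × 20 ≤ 415 ≤ 5 × 98.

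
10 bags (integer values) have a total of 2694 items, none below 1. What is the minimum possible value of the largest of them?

270

Some value must be at least ⌈2694/10⌉ = 270, since 10 × 269 = 2690 < 2694.
Taking 6 copies of 269 and 4 copies of 270 gives exactly 2694, so 270 is attained.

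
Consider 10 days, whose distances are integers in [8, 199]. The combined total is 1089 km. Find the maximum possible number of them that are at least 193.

Suppose k of them are at least 193. Those contribute at least 193 each and the other 10 − k at least 8 each.
So the total is at least 193k + 8(10 − k) = 80 + 185k. This must be ≤ 1089, giving k ≤ 5.
k = 5 is achieved by 5 values at 193 and 5 at 8, total 1005; add 84 to one value (staying below 193) to reach 1089.

5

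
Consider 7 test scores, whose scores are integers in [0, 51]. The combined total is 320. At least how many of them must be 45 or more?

2

Each value short of 45 is at most 44, costing at least 51 − 44 = 7 against the maximum total of 357.
We can afford to lose at most 357 − 320 = 37, so at most ⌊37/7⌋ = 5 fall short, and at least 2 are ≥ 45.
Exactly 2 works: 2 values at 51 and 5 at 44 total 322; lower one of the high values by 2 (still ≥ 45) to hit 320.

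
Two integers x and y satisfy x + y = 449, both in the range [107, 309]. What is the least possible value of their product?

43260

Since x + y is fixed, pushing one of them to its bound minimizes the product.
The extreme feasible split is x = 140, y = 309, giving xy = 43260.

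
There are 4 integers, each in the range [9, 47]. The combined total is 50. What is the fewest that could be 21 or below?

3

If only k of them are at most 21, the other 4 − k are at least 22, so the total is at least (4 − k)·22 + k·9.
This is ≤ 50, so (4 − k)·22 + 9k ≤ 50, which gives k ≥ 3.
Exactly 3 works: 3 values at 9 and 1 at 22 total 49; raise one of the low values by 1 (still ≤ 21) to hit 50.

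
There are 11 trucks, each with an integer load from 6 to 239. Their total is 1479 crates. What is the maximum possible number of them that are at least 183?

7

Suppose k of them are at least 183. Those contribute at least 183 each and the other 11 − k at least 6 each.
So the total is at least 183k + 6(11 − k) = 66 + 177k. This must be ≤ 1479, giving k ≤ 7.
k = 7 is achieved by 7 values at 183 and 4 at 6, total 1305; add 174 to one value (staying below 183) to reach 1479.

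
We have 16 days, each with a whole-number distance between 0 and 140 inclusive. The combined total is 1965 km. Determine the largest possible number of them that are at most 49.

3

Each value at 49 or below falls at least 140 − 49 = 91 short of the ceiling 140.
The ceiling total is 16 × 140 = 2240, and we need 1965, so at most ⌊(2240 − 1965)/91⌋ = 3 can be that low.
k = 3 is achieved by 3 values at 49 and 13 at 140, total 1967; lower one of the 140's by 2 (still > 49) to reach 1965.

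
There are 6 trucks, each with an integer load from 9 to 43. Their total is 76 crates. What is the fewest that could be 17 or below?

4

Let j be the number exceeding 17. Then the total is ≥ 18·j + 9·(6 − j) = 54 + 9j.
So 9j ≤ 22 and j ≤ 2; hence at least 6 − 2 = 4 are ≤ 17.
Exactly 4 works: 4 values at 9 and 2 at 18 total 72; raise one of the low values by 4 (still ≤ 17) to hit 76.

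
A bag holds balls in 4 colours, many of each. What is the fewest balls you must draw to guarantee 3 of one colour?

9

You could draw 2 of every colour without reaching 3 of any — 8 in all.
One more forces 3 of some colour, so 8 + 1 = 9.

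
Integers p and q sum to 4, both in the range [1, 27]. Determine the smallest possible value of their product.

pq = p(4 − p) is concave in p, so over [1, 3] it is minimized at an endpoint.
At the endpoint p = 1, q = 4 − 1 = 3, so pq = 1 × 3 = 3.

3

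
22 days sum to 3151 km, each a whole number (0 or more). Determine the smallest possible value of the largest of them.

144

Some value must be at least ⌈3151/22⌉ = 144, since 22 × 143 = 3146 < 3151.
Equality holds with 5 values of 144 and 17 values of 143.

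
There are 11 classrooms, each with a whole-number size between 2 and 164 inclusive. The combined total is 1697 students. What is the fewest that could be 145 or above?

6

Each value short of 145 is at most 144, costing at least 164 − 144 = 20 against the maximum total of 1804.
We can afford to lose at most 1804 − 1697 = 107, so at most ⌊107/20⌋ = 5 fall short, and at least 6 are ≥ 145.
Exactly 6 works: 6 values at 164 and 5 at 144 total 1704; lower one of the high values by 7 (still ≥ 145) to hit 1697.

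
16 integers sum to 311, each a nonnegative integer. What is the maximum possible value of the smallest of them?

The 16 values sum to 311, so their minimum is at most ⌊311/16⌋ = 19.
Achievable: 9 of them at 19 and 7 at 20 total 311.

19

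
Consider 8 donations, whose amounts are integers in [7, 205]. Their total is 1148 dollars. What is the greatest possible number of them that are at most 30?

Suppose k of them are at most 30. Those contribute at most 30 each and the rest at most 205 each.
So the total is at most 30k + 205(8 − k) = 1640 − 175k. This must still be ≥ 1148, so k ≤ 2.
k = 2 is achieved by 2 values at 30 and 6 at 205, total 1290; lower one of the 205's by 142 (still > 30) to reach 1148.

2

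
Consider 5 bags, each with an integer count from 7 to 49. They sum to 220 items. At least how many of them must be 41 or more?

If only k of them are at least 41, the other 5 − k are at most 40, so the total is at most k·49 + (5 − k)·40.
This must reach 220, so k·49 + (5 − k)·40 ≥ 220, giving k ≥ 3.
Exactly 3 works: 3 values at 49 and 2 at 40 total 227; lower one of the high values by 7 (still ≥ 41) to hit 220.

3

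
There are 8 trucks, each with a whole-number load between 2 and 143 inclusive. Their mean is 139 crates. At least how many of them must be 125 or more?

7

The total is 8 × 139 = 1112.
Each value short of 125 is at most 124, costing at least 143 − 124 = 19 against the maximum total of 1144.
We can afford to lose at most 1144 − 1112 = 32, so at most ⌊32/19⌋ = 1 fall short, and at least 7 are ≥ 125.
Exactly 7 works: 7 values at 143 and 1 at 124 total 1125; lower one of the high values by 13 (still ≥ 125) to hit 1112.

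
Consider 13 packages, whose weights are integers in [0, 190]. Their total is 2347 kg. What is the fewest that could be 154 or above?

10

Each value short of 154 is at most 153, costing at least 190 − 153 = 37 against the maximum total of 2470.
We can afford to lose at most 2470 − 2347 = 123, so at most ⌊123/37⌋ = 3 fall short, and at least 10 are ≥ 154.
Exactly 10 works: 10 values at 190 and 3 at 153 total 2359; lower one of the high values by 12 (still ≥ 154) to hit 2347.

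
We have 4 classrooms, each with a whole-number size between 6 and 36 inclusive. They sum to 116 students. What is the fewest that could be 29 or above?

1

Suppose at most 4 − j of them reach 29; then j values are ≤ 28 and the rest ≤ 36.
The total is then ≤ 28·j + 36·(4 − j) = 144 − 8j. For this to be ≥ 116 we need j ≤ 3, so at least 4 − 3 = 1 must reach 29.
Exactly 1 works: 1 value at 36 and 3 at 28 total 120; lower one of the high values by 4 (still ≥ 29) to hit 116.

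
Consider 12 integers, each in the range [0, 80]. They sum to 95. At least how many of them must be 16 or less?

Each value above 16 is at least 17, contributing at least 17 − 0 = 17 above the floor 0.
The sum exceeds the floor total 0 by 95, so at most ⌊95/17⌋ = 5 exceed 16, and at least 7 are ≤ 16.
Exactly 7 works: 7 values at 0 and 5 at 17 total 85; raise one of the low values by 10 (still ≤ 16) to hit 95.

7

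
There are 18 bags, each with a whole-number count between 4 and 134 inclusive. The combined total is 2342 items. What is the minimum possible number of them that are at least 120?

14

If only k of them are at least 120, the other 18 − k are at most 119, so the total is at most k·134 + (18 − k)·119.
This must reach 2342, so k·134 + (18 − k)·119 ≥ 2342, giving k ≥ 14.
Exactly 14 works: 14 values at 134 and 4 at 119 total 2352; lower one of the high values by 10 (still ≥ 120) to hit 2342.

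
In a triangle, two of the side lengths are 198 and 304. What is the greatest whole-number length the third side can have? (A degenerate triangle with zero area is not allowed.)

501

The third side must be less than 198 + 304 = 502.
The largest integer below 502 is 501.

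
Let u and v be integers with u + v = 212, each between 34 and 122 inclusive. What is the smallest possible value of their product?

uv = u(212 − u) is concave in u, so over [90, 122] it is minimized at an endpoint.
The extreme feasible split is u = 90, v = 122, giving uv = 10980.

10980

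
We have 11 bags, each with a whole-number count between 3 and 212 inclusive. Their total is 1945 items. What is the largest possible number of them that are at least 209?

With k values at 209 or above and the rest at least 3, the sum is at least 33 + 206k.
Since the sum is 1945, we need 206k ≤ 1912, i.e. k ≤ 9.
k = 9 is achieved by 9 values at 209 and 2 at 3, total 1887; add 58 to one value (staying below 209) to reach 1945.

9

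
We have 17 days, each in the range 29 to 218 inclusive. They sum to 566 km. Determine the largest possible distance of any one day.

Maximizing one value means minimizing the remaining 16.
The other 16 contribute at least 16 × 29 = 464, leaving at most 566 − 464 = 102.
Since 102 ≤ 218, this is achievable: one at 102 and 16 at 29.

102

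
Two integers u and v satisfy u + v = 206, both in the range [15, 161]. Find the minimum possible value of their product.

Since u + v is fixed, pushing one of them to its bound minimizes the product.
The extreme feasible split is u = 45, v = 161, giving uv = 7245.

7245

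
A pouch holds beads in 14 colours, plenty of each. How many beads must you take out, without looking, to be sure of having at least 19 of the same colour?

You could draw 18 of every colour without reaching 19 of any — 252 in all.
One more forces 19 of some colour, so 252 + 1 = 253.

253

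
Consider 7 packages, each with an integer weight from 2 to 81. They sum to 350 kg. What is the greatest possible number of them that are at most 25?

3

Each value at 25 or below falls at least 81 − 25 = 56 short of the ceiling 81.
The ceiling total is 7 × 81 = 567, and we need 350, so at most ⌊(567 − 350)/56⌋ = 3 can be that low.
k = 3 is achieved by 3 values at 25 and 4 at 81, total 399; lower one of the 81's by 49 (still > 25) to reach 350.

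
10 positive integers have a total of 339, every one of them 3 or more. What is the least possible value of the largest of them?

34

Some value must be at least ⌈339/10⌉ = 34, since 10 × 33 = 330 < 339.
Taking 1 copy of 33 and 9 copies of 34 gives exactly 339, so 34 is attained.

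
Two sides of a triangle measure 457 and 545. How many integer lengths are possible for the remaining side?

913

The triangle inequality gives |457 − 545| < c < 457 + 545, i.e. 88 < c < 1002.
So c can be any integer from 89 to 1001: 913 values.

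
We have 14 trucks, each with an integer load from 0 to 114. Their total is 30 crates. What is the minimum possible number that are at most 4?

If only k of them are at most 4, the other 14 − k are at least 5, so the total is at least (14 − k)·5 + k·0.
This is ≤ 30, so (14 − k)·5 + 0k ≤ 30, which gives k ≥ 8.
Exactly 8 works: 8 values at 0 and 6 at 5 total 30.

8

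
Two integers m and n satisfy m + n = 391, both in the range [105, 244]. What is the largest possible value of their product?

mn = m(391 − m) is maximized when m is as near 391/2 as the bounds allow.
Taking m = 195 and n = 196 (both in [105, 244]) gives mn = 38220.

38220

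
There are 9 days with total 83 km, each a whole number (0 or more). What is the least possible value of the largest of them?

10

The average is 83/9 > 9, so not all 9 can be 9 or less; the largest is ≥ 10.
Taking 7 copies of 9 and 2 copies of 10 gives exactly 83, so 10 is attained.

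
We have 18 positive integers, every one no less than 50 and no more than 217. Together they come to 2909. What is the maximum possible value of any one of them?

Maximizing one value means minimizing the remaining 17.
The other 17 contribute at least 17 × 50 = 850, leaving at most 2909 − 850 = 2059.
But each integer is capped at 217, so the maximum is 217.
Achievable: one at 217 and the other 17 totalling 2692, which fits since 17 × 50 ≤ 2692 ≤ 17 × 217.

217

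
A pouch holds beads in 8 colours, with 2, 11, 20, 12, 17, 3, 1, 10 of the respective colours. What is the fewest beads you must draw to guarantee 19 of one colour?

75

In the worst case you take as many as possible of each colour without reaching 19: 2 + 11 + 18 + 12 + 17 + 3 + 1 + 10 = 74.
The next one must give 19 of some colour, so 74 + 1 = 75.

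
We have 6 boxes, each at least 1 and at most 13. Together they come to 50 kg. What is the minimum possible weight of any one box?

To make one box as small as possible, make the other 5 as large as possible.
The other 5 can take up 5 × 13 = 65 ≥ 50 − 1, so one box can sit at its floor of 1.
Achievable: one at 1 and the other 5 totalling 49, which fits since 5 × 1 ≤ 49 ≤ 5 × 13.

1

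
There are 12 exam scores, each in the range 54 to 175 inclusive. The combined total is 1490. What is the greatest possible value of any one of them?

Maximizing one value means minimizing the remaining 11.
The other 11 contribute at least 11 × 54 = 594, leaving at most 1490 − 594 = 896.
But each score is capped at 175, so the maximum is 175.
Achievable: one at 175 and the other 11 totalling 1315, which fits since 11 × 54 ≤ 1315 ≤ 11 × 175.

175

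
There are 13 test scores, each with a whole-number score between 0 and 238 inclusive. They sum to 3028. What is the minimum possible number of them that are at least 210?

Suppose at most 13 − j of them reach 210; then j values are ≤ 209 and the rest ≤ 238.
The total is then ≤ 209·j + 238·(13 − j) = 3094 − 29j. For this to be ≥ 3028 we need j ≤ 2, so at least 13 − 2 = 11 must reach 210.
Exactly 11 works: 11 values at 238 and 2 at 209 total 3036; lower one of the high values by 8 (still ≥ 210) to hit 3028.

11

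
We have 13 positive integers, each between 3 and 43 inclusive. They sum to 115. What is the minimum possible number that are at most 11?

If only k of them are at most 11, the other 13 − k are at least 12, so the total is at least (13 − k)·12 + k·3.
This is ≤ 115, so (13 − k)·12 + 3k ≤ 115, which gives k ≥ 5.
Exactly 5 works: 5 values at 3 and 8 at 12 total 111; raise one of the low values by 4 (still ≤ 11) to hit 115.

5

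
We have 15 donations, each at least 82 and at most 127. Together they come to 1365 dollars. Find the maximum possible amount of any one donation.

To make one donation as large as possible, make the other 14 as small as possible.
The other 14 contribute at least 14 × 82 = 1148, leaving at most 1365 − 1148 = 217.
But each donation is capped at 127, so the maximum is 127.
Achievable: one at 127 and the other 14 totalling 1238, which fits since 14 × 82 ≤ 1238 ≤ 14 × 127.

127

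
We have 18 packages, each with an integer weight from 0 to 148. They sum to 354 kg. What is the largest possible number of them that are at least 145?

If k of the values are ≥ 145, the total is ≥ 145k + 0(18 − k).
Setting 145k + 0(18 − k) ≤ 354 gives 145k ≤ 354, so k ≤ 2.
k = 2 is achieved by 2 values at 145 and 16 at 0, total 290; add 64 to one value (staying below 145) to reach 354.

2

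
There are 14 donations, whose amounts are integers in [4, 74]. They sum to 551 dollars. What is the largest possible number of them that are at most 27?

Suppose k of them are at most 27. Those contribute at most 27 each and the rest at most 74 each.
So the total is at most 27k + 74(14 − k) = 1036 − 47k. This must still be ≥ 551, so k ≤ 10.
k = 10 is achieved by 10 values at 27 and 4 at 74, total 566; lower one of the 74's by 15 (still > 27) to reach 551.

10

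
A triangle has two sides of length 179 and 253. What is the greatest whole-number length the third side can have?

431

The third side must be less than 179 + 253 = 432.
The largest integer below 432 is 431.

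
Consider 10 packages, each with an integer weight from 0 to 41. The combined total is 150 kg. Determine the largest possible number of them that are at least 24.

6

Suppose k of them are at least 24. Those contribute at least 24 each and the other 10 − k at least 0 each.
So the total is at least 24k + 0(10 − k) = 0 + 24k. This must be ≤ 150, giving k ≤ 6.
k = 6 is achieved by 6 values at 24 and 4 at 0, total 144; add 6 to one value (staying below 24) to reach 150.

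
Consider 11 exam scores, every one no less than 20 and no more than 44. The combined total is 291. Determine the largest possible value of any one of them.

44

Maximizing one value means minimizing the remaining 10.
The other 10 contribute at least 10 × 20 = 200, leaving at most 291 − 200 = 91.
But each score is capped at 44, so the maximum is 44.
Achievable: one at 44 and the other 10 totalling 247, which fits since 10 × 20 ≤ 247 ≤ 10 × 44.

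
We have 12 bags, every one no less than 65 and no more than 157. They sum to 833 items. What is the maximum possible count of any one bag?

Maximizing one value means minimizing the remaining 11.
The other 11 contribute at least 11 × 65 = 715, leaving at most 833 − 715 = 118.
Since 118 ≤ 157, this is achievable: one at 118 and 11 at 65.

118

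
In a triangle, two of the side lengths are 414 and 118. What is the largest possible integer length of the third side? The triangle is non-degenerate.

531

The third side must be less than 414 + 118 = 532.
The largest integer below 532 is 531.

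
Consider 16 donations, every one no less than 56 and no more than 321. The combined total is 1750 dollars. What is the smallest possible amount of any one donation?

56

Minimizing one value means maximizing the remaining 15.
The other 15 can take up 15 × 321 = 4815 ≥ 1750 − 56, so one donation can sit at its floor of 56.
Achievable: one at 56 and the other 15 totalling 1694, which fits since 15 × 56 ≤ 1694 ≤ 15 × 321.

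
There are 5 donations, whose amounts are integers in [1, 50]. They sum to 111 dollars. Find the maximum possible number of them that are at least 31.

3

Suppose k of them are at least 31. Those contribute at least 31 each and the other 5 − k at least 1 each.
So the total is at least 31k + 1(5 − k) = 5 + 30k. This must be ≤ 111, giving k ≤ 3.
k = 3 is achieved by 3 values at 31 and 2 at 1, total 95; add 16 to one value (staying below 31) to reach 111.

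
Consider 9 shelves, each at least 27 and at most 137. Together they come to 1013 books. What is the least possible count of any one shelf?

Minimizing one value means maximizing the remaining 8.
The other 8 can take up 8 × 137 = 1096 ≥ 1013 − 27, so one shelf can sit at its floor of 27.
Achievable: one at 27 and the other 8 totalling 986, which fits since 8 × 27 ≤ 986 ≤ 8 × 137.

27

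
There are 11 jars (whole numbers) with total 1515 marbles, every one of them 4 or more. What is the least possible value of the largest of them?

138

The 11 values sum to 1515, so their maximum is at least ⌈1515/11⌉ = 138.
Achievable: 8 of them at 138 and 3 at 137 total 1515.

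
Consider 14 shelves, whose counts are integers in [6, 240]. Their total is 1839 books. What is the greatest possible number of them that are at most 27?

Suppose k of them are at most 27. Those contribute at most 27 each and the rest at most 240 each.
So the total is at most 27k + 240(14 − k) = 3360 − 213k. This must still be ≥ 1839, so k ≤ 7.
k = 7 is achieved by 7 values at 27 and 7 at 240, total 1869; lower one of the 240's by 30 (still > 27) to reach 1839.

7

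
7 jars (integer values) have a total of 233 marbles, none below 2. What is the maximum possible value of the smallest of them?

33

If every one of the 7 were at least 34, the total would be at least 7 × 34 = 238 > 233.
Achievable: 5 of them at 33 and 2 at 34 total 233.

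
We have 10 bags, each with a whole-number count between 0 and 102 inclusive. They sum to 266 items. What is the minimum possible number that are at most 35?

Each value above 35 is at least 36, contributing at least 36 − 0 = 36 above the floor 0.
The sum exceeds the floor total 0 by 266, so at most ⌊266/36⌋ = 7 exceed 35, and at least 3 are ≤ 35.
Exactly 3 works: 3 values at 0 and 7 at 36 total 252; raise one of the low values by 14 (still ≤ 35) to hit 266.

3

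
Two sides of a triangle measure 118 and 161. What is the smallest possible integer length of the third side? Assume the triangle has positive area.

The third side must exceed |118 − 161| = 43.
The smallest integer above 43 is 44.

44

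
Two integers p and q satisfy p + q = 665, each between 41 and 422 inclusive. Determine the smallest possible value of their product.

102546

Since p + q is fixed, pushing one of them to its bound minimizes the product.
The extreme feasible split is p = 243, q = 422, giving pq = 102546.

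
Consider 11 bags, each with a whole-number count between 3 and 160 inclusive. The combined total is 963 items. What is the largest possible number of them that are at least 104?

9

If k of the values are ≥ 104, the total is ≥ 104k + 3(11 − k).
Setting 104k + 3(11 − k) ≤ 963 gives 101k ≤ 930, so k ≤ 9.
k = 9 is achieved by 9 values at 104 and 2 at 3, total 942; add 21 to one value (staying below 104) to reach 963.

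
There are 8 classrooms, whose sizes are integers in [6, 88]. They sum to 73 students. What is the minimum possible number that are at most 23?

7

Let j be the number exceeding 23. Then the total is ≥ 24·j + 6·(8 − j) = 48 + 18j.
So 18j ≤ 25 and j ≤ 1; hence at least 8 − 1 = 7 are ≤ 23.
Exactly 7 works: 7 values at 6 and 1 at 24 total 66; raise one of the low values by 7 (still ≤ 23) to hit 73.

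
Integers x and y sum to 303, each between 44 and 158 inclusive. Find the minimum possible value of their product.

22910

For a fixed sum, xy is smallest when x and y are as far apart as possible.
At the endpoint x = 145, y = 303 − 145 = 158, so xy = 145 × 158 = 22910.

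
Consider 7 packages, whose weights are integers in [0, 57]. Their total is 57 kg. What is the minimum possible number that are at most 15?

4

Let j be the number exceeding 15. Then the total is ≥ 16·j + 0·(7 − j) = 0 + 16j.
So 16j ≤ 57 and j ≤ 3; hence at least 7 − 3 = 4 are ≤ 15.
Exactly 4 works: 4 values at 0 and 3 at 16 total 48; raise one of the low values by 9 (still ≤ 15) to hit 57.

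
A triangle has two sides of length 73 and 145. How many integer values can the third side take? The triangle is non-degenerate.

The triangle inequality gives |73 − 145| < c < 73 + 145, i.e. 72 < c < 218.
So c can be any integer from 73 to 217: 145 values.

145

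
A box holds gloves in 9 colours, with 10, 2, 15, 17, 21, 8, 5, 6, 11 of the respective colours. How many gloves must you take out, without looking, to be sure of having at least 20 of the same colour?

In the worst case you take as many as possible of each colour without reaching 20: 10 + 2 + 15 + 17 + 19 + 8 + 5 + 6 + 11 = 93.
The next one must give 20 of some colour, so 93 + 1 = 94.

94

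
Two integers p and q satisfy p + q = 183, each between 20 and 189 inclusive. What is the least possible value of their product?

3260

Since p + q is fixed, pushing one of them to its bound minimizes the product.
At the endpoint p = 20, q = 183 − 20 = 163, so pq = 20 × 163 = 3260.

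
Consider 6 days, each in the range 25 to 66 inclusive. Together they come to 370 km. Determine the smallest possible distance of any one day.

40

Minimizing one value means maximizing the remaining 5.
The other 5 contribute at most 5 × 66 = 330, leaving at least 370 − 330 = 40.
Since 40 ≥ 25, this is achievable: one at 40 and 5 at 66.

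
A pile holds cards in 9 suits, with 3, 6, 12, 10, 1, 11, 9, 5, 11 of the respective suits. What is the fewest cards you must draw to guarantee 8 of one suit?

In the worst case you take as many as possible of each suit without reaching 8: 3 + 6 + 7 + 7 + 1 + 7 + 7 + 5 + 7 = 50.
The next one must give 8 of some suit, so 50 + 1 = 51.

51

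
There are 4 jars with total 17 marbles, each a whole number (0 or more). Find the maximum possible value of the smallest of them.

The average is 17/4 < 5, so some value is ≤ 4.
Equality holds with 3 values of 4 and 1 value of 5.

4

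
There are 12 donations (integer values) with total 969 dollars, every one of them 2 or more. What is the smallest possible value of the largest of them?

If every one of the 12 were at most 80, the total would be at most 12 × 80 = 960 < 969.
Achievable: 9 of them at 81 and 3 at 80 total 969.

81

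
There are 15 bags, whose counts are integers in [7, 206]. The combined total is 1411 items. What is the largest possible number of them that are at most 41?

Suppose k of them are at most 41. Those contribute at most 41 each and the rest at most 206 each.
So the total is at most 41k + 206(15 − k) = 3090 − 165k. This must still be ≥ 1411, so k ≤ 10.
k = 10 is achieved by 10 values at 41 and 5 at 206, total 1440; lower one of the 206's by 29 (still > 41) to reach 1411.

10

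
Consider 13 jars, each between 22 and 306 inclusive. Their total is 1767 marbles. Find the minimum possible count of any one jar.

22

To make one jar as small as possible, make the other 12 as large as possible.
The other 12 can take up 12 × 306 = 3672 ≥ 1767 − 22, so one jar can sit at its floor of 22.
Achievable: one at 22 and the other 12 totalling 1745, which fits since 12 × 22 ≤ 1745 ≤ 12 × 306.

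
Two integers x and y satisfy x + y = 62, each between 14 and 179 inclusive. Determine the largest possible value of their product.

961

For a fixed sum, the product xy is largest when x and y are as close as possible.
Taking x = 31 and y = 31 (both in [14, 179]) gives xy = 961.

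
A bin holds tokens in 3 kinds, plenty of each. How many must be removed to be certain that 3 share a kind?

7

In the worst case you draw 2 of each of the 3 kinds: 3 × 2 = 6.
One more forces 3 of some kind, so 6 + 1 = 7.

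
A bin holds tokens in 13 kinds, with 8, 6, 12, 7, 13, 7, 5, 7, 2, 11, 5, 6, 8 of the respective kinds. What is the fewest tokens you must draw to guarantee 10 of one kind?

In the worst case you take as many as possible of each kind without reaching 10: 8 + 6 + 9 + 7 + 9 + 7 + 5 + 7 + 2 + 9 + 5 + 6 + 8 = 88.
The next one must give 10 of some kind, so 88 + 1 = 89.

89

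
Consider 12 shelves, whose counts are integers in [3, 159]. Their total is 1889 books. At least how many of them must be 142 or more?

11

Each value short of 142 is at most 141, costing at least 159 − 141 = 18 against the maximum total of 1908.
We can afford to lose at most 1908 − 1889 = 19, so at most ⌊19/18⌋ = 1 fall short, and at least 11 are ≥ 142.
Exactly 11 works: 11 values at 159 and 1 at 141 total 1890; lower one of the high values by 1 (still ≥ 142) to hit 1889.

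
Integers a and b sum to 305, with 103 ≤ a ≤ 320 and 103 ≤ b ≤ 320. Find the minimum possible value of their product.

ab = a(305 − a) is concave in a, so over [103, 202] it is minimized at an endpoint.
The extreme feasible split is a = 103, b = 202, giving ab = 20806.

20806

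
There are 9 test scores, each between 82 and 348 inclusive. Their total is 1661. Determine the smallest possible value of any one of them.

To make one score as small as possible, make the other 8 as large as possible.
The other 8 can take up 8 × 348 = 2784 ≥ 1661 − 82, so one score can sit at its floor of 82.
Achievable: one at 82 and the other 8 totalling 1579, which fits since 8 × 82 ≤ 1579 ≤ 8 × 348.

82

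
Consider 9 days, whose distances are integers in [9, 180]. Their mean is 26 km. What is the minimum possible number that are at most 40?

The total is 9 × 26 = 234.
Each value above 40 is at least 41, contributing at least 41 − 9 = 32 above the floor 9.
The sum exceeds the floor total 81 by 153, so at most ⌊153/32⌋ = 4 exceed 40, and at least 5 are ≤ 40.
Exactly 5 works: 5 values at 9 and 4 at 41 total 209; raise one of the low values by 25 (still ≤ 40) to hit 234.

5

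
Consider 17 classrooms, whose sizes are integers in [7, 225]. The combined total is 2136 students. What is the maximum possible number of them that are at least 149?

14

Suppose k of them are at least 149. Those contribute at least 149 each and the other 17 − k at least 7 each.
So the total is at least 149k + 7(17 − k) = 119 + 142k. This must be ≤ 2136, giving k ≤ 14.
k = 14 is achieved by 14 values at 149 and 3 at 7, total 2107; add 29 to one value (staying below 149) to reach 2136.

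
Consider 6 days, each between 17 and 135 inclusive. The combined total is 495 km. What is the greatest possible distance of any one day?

135

To make one day as large as possible, make the other 5 as small as possible.
The other 5 contribute at least 5 × 17 = 85, leaving at most 495 − 85 = 410.
But each day is capped at 135, so the maximum is 135.
Achievable: one at 135 and the other 5 totalling 360, which fits since 5 × 17 ≤ 360 ≤ 5 × 135.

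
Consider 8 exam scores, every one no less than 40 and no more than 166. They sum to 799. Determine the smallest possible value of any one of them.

To make one score as small as possible, make the other 7 as large as possible.
The other 7 can take up 7 × 166 = 1162 ≥ 799 − 40, so one score can sit at its floor of 40.
Achievable: one at 40 and the other 7 totalling 759, which fits since 7 × 40 ≤ 759 ≤ 7 × 166.

40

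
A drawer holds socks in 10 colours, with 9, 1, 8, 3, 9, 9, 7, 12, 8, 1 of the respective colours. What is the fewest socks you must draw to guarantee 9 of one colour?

61

In the worst case you take as many as possible of each colour without reaching 9: 8 + 1 + 8 + 3 + 8 + 8 + 7 + 8 + 8 + 1 = 60.
The next one must give 9 of some colour, so 60 + 1 = 61.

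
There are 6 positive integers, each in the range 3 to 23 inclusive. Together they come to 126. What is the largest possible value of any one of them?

Maximizing one value means minimizing the remaining 5.
The other 5 contribute at least 5 × 3 = 15, leaving at most 126 − 15 = 111.
But each integer is capped at 23, so the maximum is 23.
Achievable: one at 23 and the other 5 totalling 103, which fits since 5 × 3 ≤ 103 ≤ 5 × 23.

23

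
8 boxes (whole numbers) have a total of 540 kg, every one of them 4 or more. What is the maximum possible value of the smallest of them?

67

The average is 540/8 < 68, so some value is ≤ 67.
Equality holds with 4 values of 67 and 4 values of 68.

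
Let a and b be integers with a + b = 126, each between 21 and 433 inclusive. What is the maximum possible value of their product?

3969

ab = a(126 − a) is maximized when a is as near 126/2 as the bounds allow.
Taking a = 63 and b = 63 (both in [21, 433]) gives ab = 3969.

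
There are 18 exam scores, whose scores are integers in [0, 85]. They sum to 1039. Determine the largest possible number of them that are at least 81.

If k of the values are ≥ 81, the total is ≥ 81k + 0(18 − k).
Setting 81k + 0(18 − k) ≤ 1039 gives 81k ≤ 1039, so k ≤ 12.
k = 12 is achieved by 12 values at 81 and 6 at 0, total 972; add 67 to one value (staying below 81) to reach 1039.

12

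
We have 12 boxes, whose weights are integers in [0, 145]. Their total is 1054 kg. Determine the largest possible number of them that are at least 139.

Suppose k of them are at least 139. Those contribute at least 139 each and the other 12 − k at least 0 each.
So the total is at least 139k + 0(12 − k) = 0 + 139k. This must be ≤ 1054, giving k ≤ 7.
k = 7 is achieved by 7 values at 139 and 5 at 0, total 973; add 81 to one value (staying below 139) to reach 1054.

7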